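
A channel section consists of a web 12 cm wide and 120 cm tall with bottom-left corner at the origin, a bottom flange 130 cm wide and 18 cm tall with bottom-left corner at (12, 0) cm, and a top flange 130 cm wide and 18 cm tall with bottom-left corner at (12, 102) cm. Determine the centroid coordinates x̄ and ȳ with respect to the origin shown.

Part | A | x̄ᵢ | ȳᵢ | A·x̄ᵢ | A·ȳᵢ
web | 1440.00 | 6.00 | 60.00 | 8640.00 | 86400.00
bottom flange | 2340.00 | 77.00 | 9.00 | 180180.00 | 21060.00
top flange | 2340.00 | 77.00 | 111.00 | 180180.00 | 259740.00
Σ | 6120.00 |  |  | 369000.00 | 367200.00
x̄ = 369000.00 / 6120.00 = 60.29 cm
ȳ = 367200.00 / 6120.00 = 60.00 cm

x̄ = 60.29 cm, ȳ = 60.00 cm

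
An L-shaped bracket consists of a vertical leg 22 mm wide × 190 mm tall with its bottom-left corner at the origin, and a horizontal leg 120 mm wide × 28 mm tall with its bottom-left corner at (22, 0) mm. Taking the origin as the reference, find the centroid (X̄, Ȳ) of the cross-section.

vertical leg: A = 22 × 190 = 4180.00, centroid at (11.00, 95.00).
horizontal leg: A = 120 × 28 = 3360.00, centroid at (82.00, 14.00).
ΣA = 7540.00 mm²
ΣAX̄ = (4180.00)(11.00) + (3360.00)(82.00) = 321500.00 mm³
ΣAȲ = (4180.00)(95.00) + (3360.00)(14.00) = 444140.00 mm³
X̄ = 321500.00 / 7540.00 = 42.64 mm
Ȳ = 444140.00 / 7540.00 = 58.90 mm

X̄ = 42.64 mm, Ȳ = 58.90 mm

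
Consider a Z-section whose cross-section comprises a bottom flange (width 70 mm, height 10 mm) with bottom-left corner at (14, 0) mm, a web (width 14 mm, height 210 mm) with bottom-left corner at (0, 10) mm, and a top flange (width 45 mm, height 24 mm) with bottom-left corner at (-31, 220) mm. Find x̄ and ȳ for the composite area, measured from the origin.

x̄ = 9.68 mm, ȳ = 125.46 mm

bottom flange: A = 70 × 10 = 700.00, centroid at (49.00, 5.00).
web: A = 14 × 210 = 2940.00, centroid at (7.00, 115.00).
top flange: A = 45 × 24 = 1080.00, centroid at (-8.50, 232.00).
ΣA = 4720.00 mm², ΣAx̄ = 45700.00 mm³, ΣAȳ = 592160.00 mm³.
x̄ = 45700.00/4720.00 = 9.68 mm; ȳ = 592160.00/4720.00 = 125.46 mm.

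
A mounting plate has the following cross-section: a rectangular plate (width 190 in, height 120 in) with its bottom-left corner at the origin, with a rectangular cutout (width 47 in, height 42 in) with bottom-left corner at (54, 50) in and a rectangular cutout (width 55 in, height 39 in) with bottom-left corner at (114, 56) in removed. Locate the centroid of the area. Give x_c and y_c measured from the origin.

Part | A | x̄ᵢ | ȳᵢ | A·x̄ᵢ | A·ȳᵢ
plate | 22800.00 | 95.00 | 60.00 | 2166000.00 | 1368000.00
hole 1 | -1974.00 | 77.50 | 71.00 | -152985.00 | -140154.00
hole 2 | -2145.00 | 141.50 | 75.50 | -303517.50 | -161947.50
Σ | 18681.00 |  |  | 1709497.50 | 1065898.50
x_c = 1709497.50 / 18681.00 = 91.51 in
y_c = 1065898.50 / 18681.00 = 57.06 in

x_c = 91.51 in, y_c = 57.06 in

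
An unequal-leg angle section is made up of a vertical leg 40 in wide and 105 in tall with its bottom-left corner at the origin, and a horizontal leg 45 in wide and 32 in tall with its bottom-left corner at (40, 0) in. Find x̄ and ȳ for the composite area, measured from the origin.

vertical leg: A = 40 × 105 = 4200.00, centroid at (20.00, 52.50).
horizontal leg: A = 45 × 32 = 1440.00, centroid at (62.50, 16.00).
ΣA = 5640.00 in², ΣAx̄ = 174000.00 in³, ΣAȳ = 243540.00 in³.
x̄ = 174000.00/5640.00 = 30.85 in; ȳ = 243540.00/5640.00 = 43.18 in.

x̄ = 30.85 in, ȳ = 43.18 in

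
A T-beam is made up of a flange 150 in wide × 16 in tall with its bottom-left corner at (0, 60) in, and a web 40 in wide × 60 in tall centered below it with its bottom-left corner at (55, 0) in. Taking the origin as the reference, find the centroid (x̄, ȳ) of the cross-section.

x̄ = 75.00 in, ȳ = 49.00 in

Part | A | x̄ᵢ | ȳᵢ | A·x̄ᵢ | A·ȳᵢ
web | 2400.00 | 75.00 | 30.00 | 180000.00 | 72000.00
flange | 2400.00 | 75.00 | 68.00 | 180000.00 | 163200.00
Σ | 4800.00 |  |  | 360000.00 | 235200.00
x̄ = 360000.00 / 4800.00 = 75.00 in
ȳ = 235200.00 / 4800.00 = 49.00 in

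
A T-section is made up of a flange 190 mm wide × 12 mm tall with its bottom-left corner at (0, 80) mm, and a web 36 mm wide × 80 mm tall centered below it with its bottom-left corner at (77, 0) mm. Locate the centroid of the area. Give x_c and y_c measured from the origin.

Part | A | x̄ᵢ | ȳᵢ | A·x̄ᵢ | A·ȳᵢ
web | 2880.00 | 95.00 | 40.00 | 273600.00 | 115200.00
flange | 2280.00 | 95.00 | 86.00 | 216600.00 | 196080.00
Σ | 5160.00 |  |  | 490200.00 | 311280.00
x_c = 490200.00 / 5160.00 = 95.00 mm
y_c = 311280.00 / 5160.00 = 60.33 mm

x_c = 95.00 mm, y_c = 60.33 mm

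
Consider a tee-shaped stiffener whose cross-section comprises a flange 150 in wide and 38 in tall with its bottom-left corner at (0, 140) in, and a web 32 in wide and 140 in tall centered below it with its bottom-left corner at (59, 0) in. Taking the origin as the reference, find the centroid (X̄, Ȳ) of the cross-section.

X̄ = 75.00 in, Ȳ = 119.83 in

web: A = 32 × 140 = 4480.00, centroid at (75.00, 70.00).
flange: A = 150 × 38 = 5700.00, centroid at (75.00, 159.00).
ΣA = 10180.00 in²
ΣAX̄ = (4480.00)(75.00) + (5700.00)(75.00) = 763500.00 in³
ΣAȲ = (4480.00)(70.00) + (5700.00)(159.00) = 1219900.00 in³
X̄ = 763500.00 / 10180.00 = 75.00 in
Ȳ = 1219900.00 / 10180.00 = 119.83 in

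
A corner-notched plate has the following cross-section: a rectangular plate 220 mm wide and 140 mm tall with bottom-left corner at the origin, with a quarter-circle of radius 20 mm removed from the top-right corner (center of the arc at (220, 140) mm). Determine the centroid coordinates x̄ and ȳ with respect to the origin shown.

x̄ = 108.95 mm, ȳ = 69.37 mm

Part | A | x̄ᵢ | ȳᵢ | A·x̄ᵢ | A·ȳᵢ
plate | 30800.00 | 110.00 | 70.00 | 3388000.00 | 2156000.00
removed quarter-circle | -314.16 | 211.51 | 131.51 | -66448.37 | -41315.63
Σ | 30485.84 |  |  | 3321551.63 | 2114684.37
x̄ = 3321551.63 / 30485.84 = 108.95 mm
ȳ = 2114684.37 / 30485.84 = 69.37 mm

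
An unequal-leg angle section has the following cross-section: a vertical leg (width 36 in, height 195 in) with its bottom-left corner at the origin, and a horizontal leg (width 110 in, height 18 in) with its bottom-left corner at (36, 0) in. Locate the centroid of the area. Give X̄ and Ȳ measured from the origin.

vertical leg: A = 36 × 195 = 7020.00, centroid at (18.00, 97.50).
horizontal leg: A = 110 × 18 = 1980.00, centroid at (91.00, 9.00).
ΣA = 9000.00 in², ΣAX̄ = 306540.00 in³, ΣAȲ = 702270.00 in³.
X̄ = 306540.00/9000.00 = 34.06 in; Ȳ = 702270.00/9000.00 = 78.03 in.

X̄ = 34.06 in, Ȳ = 78.03 in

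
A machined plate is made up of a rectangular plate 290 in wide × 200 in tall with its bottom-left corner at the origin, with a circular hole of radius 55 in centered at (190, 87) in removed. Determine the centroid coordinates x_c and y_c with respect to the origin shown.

x_c = 136.18 in, y_c = 102.55 in

plate: A = 290 × 200 = 58000.00, centroid at (145.00, 100.00).
hole: A = −π·55² = -9503.32, centroid at (190.00, 87.00).
ΣA = 48496.68 in², ΣAx_c = 6604369.62 in³, ΣAy_c = 4973211.35 in³.
x_c = 6604369.62/48496.68 = 136.18 in; y_c = 4973211.35/48496.68 = 102.55 in.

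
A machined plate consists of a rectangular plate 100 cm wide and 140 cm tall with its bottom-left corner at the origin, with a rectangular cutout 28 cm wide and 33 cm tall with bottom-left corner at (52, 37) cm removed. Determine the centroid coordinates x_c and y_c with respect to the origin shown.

x_c = 48.87 cm, y_c = 71.17 cm

plate: A = 100 × 140 = 14000.00, centroid at (50.00, 70.00).
hole: A = −(28 × 33) = -924.00, centroid at (66.00, 53.50).
ΣA = 13076.00 cm², ΣAx_c = 639016.00 cm³, ΣAy_c = 930566.00 cm³.
x_c = 639016.00/13076.00 = 48.87 cm; y_c = 930566.00/13076.00 = 71.17 cm.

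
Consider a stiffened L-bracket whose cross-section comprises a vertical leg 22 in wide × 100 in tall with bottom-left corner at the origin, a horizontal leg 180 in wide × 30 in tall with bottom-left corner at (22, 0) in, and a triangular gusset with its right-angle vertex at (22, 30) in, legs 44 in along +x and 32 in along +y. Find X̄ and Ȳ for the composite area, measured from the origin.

Part | A | x̄ᵢ | ȳᵢ | A·x̄ᵢ | A·ȳᵢ
vertical leg | 2200.00 | 11.00 | 50.00 | 24200.00 | 110000.00
horizontal leg | 5400.00 | 112.00 | 15.00 | 604800.00 | 81000.00
gusset | 704.00 | 36.67 | 40.67 | 25813.33 | 28629.33
Σ | 8304.00 |  |  | 654813.33 | 219629.33
X̄ = 654813.33 / 8304.00 = 78.86 in
Ȳ = 219629.33 / 8304.00 = 26.45 in

X̄ = 78.86 in, Ȳ = 26.45 in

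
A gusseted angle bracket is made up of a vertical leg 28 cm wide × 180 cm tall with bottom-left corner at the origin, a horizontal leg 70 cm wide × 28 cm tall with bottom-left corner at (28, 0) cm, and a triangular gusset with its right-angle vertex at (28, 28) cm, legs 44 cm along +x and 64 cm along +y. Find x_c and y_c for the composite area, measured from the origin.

Part | A | x̄ᵢ | ȳᵢ | A·x̄ᵢ | A·ȳᵢ
vertical leg | 5040.00 | 14.00 | 90.00 | 70560.00 | 453600.00
horizontal leg | 1960.00 | 63.00 | 14.00 | 123480.00 | 27440.00
gusset | 1408.00 | 42.67 | 49.33 | 60074.67 | 69461.33
Σ | 8408.00 |  |  | 254114.67 | 550501.33
x_c = 254114.67 / 8408.00 = 30.22 cm
y_c = 550501.33 / 8408.00 = 65.47 cm

x_c = 30.22 cm, y_c = 65.47 cm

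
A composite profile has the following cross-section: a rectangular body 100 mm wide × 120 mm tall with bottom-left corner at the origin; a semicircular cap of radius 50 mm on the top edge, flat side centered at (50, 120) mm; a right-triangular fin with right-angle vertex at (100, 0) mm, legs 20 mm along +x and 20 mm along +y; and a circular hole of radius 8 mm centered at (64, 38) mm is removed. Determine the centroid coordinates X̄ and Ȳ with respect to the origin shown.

rectangular body: A = 100 × 120 = 12000.00, centroid at (50.00, 60.00).
semicircular top: A = ½π·50² = 3926.99, centroid at (50.00, 141.22).
triangular fin: A = ½·20·20 = 200.00, centroid at (106.67, 6.67).
hole: A = −π·8² = -201.06, centroid at (64.00, 38.00).
ΣA = 15925.93 mm², ΣAX̄ = 804814.91 mm³, ΣAȲ = 1268265.21 mm³.
X̄ = 804814.91/15925.93 = 50.53 mm; Ȳ = 1268265.21/15925.93 = 79.64 mm.

X̄ = 50.53 mm, Ȳ = 79.64 mm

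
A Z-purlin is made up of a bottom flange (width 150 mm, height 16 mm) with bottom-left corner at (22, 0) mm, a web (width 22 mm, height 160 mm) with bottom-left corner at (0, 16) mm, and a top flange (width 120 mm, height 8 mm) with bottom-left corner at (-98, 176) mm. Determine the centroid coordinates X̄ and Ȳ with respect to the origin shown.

bottom flange: A = 150 × 16 = 2400.00, centroid at (97.00, 8.00).
web: A = 22 × 160 = 3520.00, centroid at (11.00, 96.00).
top flange: A = 120 × 8 = 960.00, centroid at (-38.00, 180.00).
ΣA = 6880.00 mm²
ΣAX̄ = (2400.00)(97.00) + (3520.00)(11.00) + (960.00)(-38.00) = 235040.00 mm³
ΣAȲ = (2400.00)(8.00) + (3520.00)(96.00) + (960.00)(180.00) = 529920.00 mm³
X̄ = 235040.00 / 6880.00 = 34.16 mm
Ȳ = 529920.00 / 6880.00 = 77.02 mm

X̄ = 34.16 mm, Ȳ = 77.02 mm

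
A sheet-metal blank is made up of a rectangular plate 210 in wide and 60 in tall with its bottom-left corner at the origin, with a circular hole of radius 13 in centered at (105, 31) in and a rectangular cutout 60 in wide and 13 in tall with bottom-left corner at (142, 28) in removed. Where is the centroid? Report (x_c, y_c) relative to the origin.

x_c = 100.37 in, y_c = 29.64 in

plate: A = 210 × 60 = 12600.00, centroid at (105.00, 30.00).
hole 1: A = −π·13² = -530.93, centroid at (105.00, 31.00).
hole 2: A = −(60 × 13) = -780.00, centroid at (172.00, 34.50).
ΣA = 11289.07 in², ΣAx_c = 1133092.44 in³, ΣAy_c = 334631.20 in³.
x_c = 1133092.44/11289.07 = 100.37 in; y_c = 334631.20/11289.07 = 29.64 in.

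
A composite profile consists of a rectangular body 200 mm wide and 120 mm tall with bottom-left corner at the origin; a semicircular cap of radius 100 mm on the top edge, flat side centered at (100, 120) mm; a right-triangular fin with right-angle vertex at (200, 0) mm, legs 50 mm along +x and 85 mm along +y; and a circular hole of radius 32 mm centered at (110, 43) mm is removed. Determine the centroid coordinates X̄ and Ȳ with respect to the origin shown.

X̄ = 105.59 mm, Ȳ = 101.34 mm

Part | A | x̄ᵢ | ȳᵢ | A·x̄ᵢ | A·ȳᵢ
rectangular body | 24000.00 | 100.00 | 60.00 | 2400000.00 | 1440000.00
semicircular top | 15707.96 | 100.00 | 162.44 | 1570796.33 | 2551622.26
triangular fin | 2125.00 | 216.67 | 28.33 | 460416.67 | 60208.33
hole | -3216.99 | 110.00 | 43.00 | -353869.00 | -138330.61
Σ | 38615.97 |  |  | 4077344.00 | 3913499.98
X̄ = 4077344.00 / 38615.97 = 105.59 mm
Ȳ = 3913499.98 / 38615.97 = 101.34 mm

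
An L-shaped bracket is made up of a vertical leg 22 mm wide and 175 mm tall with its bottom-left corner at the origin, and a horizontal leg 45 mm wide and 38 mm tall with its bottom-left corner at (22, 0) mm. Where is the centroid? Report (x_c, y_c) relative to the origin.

x_c = 21.30 mm, y_c = 66.43 mm

Part | A | x̄ᵢ | ȳᵢ | A·x̄ᵢ | A·ȳᵢ
vertical leg | 3850.00 | 11.00 | 87.50 | 42350.00 | 336875.00
horizontal leg | 1710.00 | 44.50 | 19.00 | 76095.00 | 32490.00
Σ | 5560.00 |  |  | 118445.00 | 369365.00
x_c = 118445.00 / 5560.00 = 21.30 mm
y_c = 369365.00 / 5560.00 = 66.43 mm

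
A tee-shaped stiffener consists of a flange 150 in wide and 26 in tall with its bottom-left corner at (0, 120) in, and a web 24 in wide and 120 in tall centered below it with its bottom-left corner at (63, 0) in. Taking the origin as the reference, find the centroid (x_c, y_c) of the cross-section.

web: A = 24 × 120 = 2880.00, centroid at (75.00, 60.00).
flange: A = 150 × 26 = 3900.00, centroid at (75.00, 133.00).
ΣA = 6780.00 in²
ΣAx_c = (2880.00)(75.00) + (3900.00)(75.00) = 508500.00 in³
ΣAy_c = (2880.00)(60.00) + (3900.00)(133.00) = 691500.00 in³
x_c = 508500.00 / 6780.00 = 75.00 in
y_c = 691500.00 / 6780.00 = 101.99 in

x_c = 75.00 in, y_c = 101.99 in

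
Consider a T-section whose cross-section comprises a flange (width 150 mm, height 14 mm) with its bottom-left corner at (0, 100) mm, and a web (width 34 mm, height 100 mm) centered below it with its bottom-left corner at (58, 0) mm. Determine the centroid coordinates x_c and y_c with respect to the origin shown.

Part | A | x̄ᵢ | ȳᵢ | A·x̄ᵢ | A·ȳᵢ
web | 3400.00 | 75.00 | 50.00 | 255000.00 | 170000.00
flange | 2100.00 | 75.00 | 107.00 | 157500.00 | 224700.00
Σ | 5500.00 |  |  | 412500.00 | 394700.00
x_c = 412500.00 / 5500.00 = 75.00 mm
y_c = 394700.00 / 5500.00 = 71.76 mm

x_c = 75.00 mm, y_c = 71.76 mm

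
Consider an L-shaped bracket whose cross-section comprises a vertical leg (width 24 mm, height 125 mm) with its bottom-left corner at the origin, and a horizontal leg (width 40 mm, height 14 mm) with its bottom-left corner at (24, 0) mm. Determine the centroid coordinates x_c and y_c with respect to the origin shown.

vertical leg: A = 24 × 125 = 3000.00, centroid at (12.00, 62.50).
horizontal leg: A = 40 × 14 = 560.00, centroid at (44.00, 7.00).
ΣA = 3560.00 mm², ΣAx_c = 60640.00 mm³, ΣAy_c = 191420.00 mm³.
x_c = 60640.00/3560.00 = 17.03 mm; y_c = 191420.00/3560.00 = 53.77 mm.

x_c = 17.03 mm, y_c = 53.77 mm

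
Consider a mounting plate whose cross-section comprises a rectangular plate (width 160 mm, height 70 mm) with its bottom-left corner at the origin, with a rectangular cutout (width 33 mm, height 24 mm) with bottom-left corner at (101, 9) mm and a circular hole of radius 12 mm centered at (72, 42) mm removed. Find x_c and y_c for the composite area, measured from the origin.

x_c = 77.38 mm, y_c = 35.80 mm

Part | A | x̄ᵢ | ȳᵢ | A·x̄ᵢ | A·ȳᵢ
plate | 11200.00 | 80.00 | 35.00 | 896000.00 | 392000.00
hole 1 | -792.00 | 117.50 | 21.00 | -93060.00 | -16632.00
hole 2 | -452.39 | 72.00 | 42.00 | -32572.03 | -19000.35
Σ | 9955.61 |  |  | 770367.97 | 356367.65
x_c = 770367.97 / 9955.61 = 77.38 mm
y_c = 356367.65 / 9955.61 = 35.80 mm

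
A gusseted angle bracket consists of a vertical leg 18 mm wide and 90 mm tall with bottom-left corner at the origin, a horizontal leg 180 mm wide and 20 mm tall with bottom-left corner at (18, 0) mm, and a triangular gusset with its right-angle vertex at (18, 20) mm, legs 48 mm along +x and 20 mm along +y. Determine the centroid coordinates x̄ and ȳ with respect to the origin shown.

vertical leg: A = 18 × 90 = 1620.00, centroid at (9.00, 45.00).
horizontal leg: A = 180 × 20 = 3600.00, centroid at (108.00, 10.00).
gusset: A = ½·48·20 = 480.00, centroid at (34.00, 26.67).
ΣA = 5700.00 mm², ΣAx̄ = 419700.00 mm³, ΣAȳ = 121700.00 mm³.
x̄ = 419700.00/5700.00 = 73.63 mm; ȳ = 121700.00/5700.00 = 21.35 mm.

x̄ = 73.63 mm, ȳ = 21.35 mm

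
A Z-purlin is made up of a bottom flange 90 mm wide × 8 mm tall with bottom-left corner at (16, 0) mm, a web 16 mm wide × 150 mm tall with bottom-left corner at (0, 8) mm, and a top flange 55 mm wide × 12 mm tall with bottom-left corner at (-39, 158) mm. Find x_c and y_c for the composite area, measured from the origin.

x_c = 14.69 mm, y_c = 82.10 mm

bottom flange: A = 90 × 8 = 720.00, centroid at (61.00, 4.00).
web: A = 16 × 150 = 2400.00, centroid at (8.00, 83.00).
top flange: A = 55 × 12 = 660.00, centroid at (-11.50, 164.00).
ΣA = 3780.00 mm²
ΣAx_c = (720.00)(61.00) + (2400.00)(8.00) + (660.00)(-11.50) = 55530.00 mm³
ΣAy_c = (720.00)(4.00) + (2400.00)(83.00) + (660.00)(164.00) = 310320.00 mm³
x_c = 55530.00 / 3780.00 = 14.69 mm
y_c = 310320.00 / 3780.00 = 82.10 mm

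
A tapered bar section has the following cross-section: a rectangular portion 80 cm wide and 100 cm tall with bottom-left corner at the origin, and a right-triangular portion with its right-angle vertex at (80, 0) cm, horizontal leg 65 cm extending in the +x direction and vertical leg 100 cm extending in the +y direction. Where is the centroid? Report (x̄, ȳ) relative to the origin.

Part | A | x̄ᵢ | ȳᵢ | A·x̄ᵢ | A·ȳᵢ
rectangular portion | 8000.00 | 40.00 | 50.00 | 320000.00 | 400000.00
triangular portion | 3250.00 | 101.67 | 33.33 | 330416.67 | 108333.33
Σ | 11250.00 |  |  | 650416.67 | 508333.33
x̄ = 650416.67 / 11250.00 = 57.81 cm
ȳ = 508333.33 / 11250.00 = 45.19 cm

x̄ = 57.81 cm, ȳ = 45.19 cm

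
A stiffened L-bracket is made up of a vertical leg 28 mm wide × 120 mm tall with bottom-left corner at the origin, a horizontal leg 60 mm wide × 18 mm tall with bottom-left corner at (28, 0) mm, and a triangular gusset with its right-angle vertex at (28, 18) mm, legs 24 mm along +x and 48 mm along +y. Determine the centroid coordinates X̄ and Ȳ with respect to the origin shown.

X̄ = 26.00 mm, Ȳ = 46.03 mm

vertical leg: A = 28 × 120 = 3360.00, centroid at (14.00, 60.00).
horizontal leg: A = 60 × 18 = 1080.00, centroid at (58.00, 9.00).
gusset: A = ½·24·48 = 576.00, centroid at (36.00, 34.00).
ΣA = 5016.00 mm²
ΣAX̄ = (3360.00)(14.00) + (1080.00)(58.00) + (576.00)(36.00) = 130416.00 mm³
ΣAȲ = (3360.00)(60.00) + (1080.00)(9.00) + (576.00)(34.00) = 230904.00 mm³
X̄ = 130416.00 / 5016.00 = 26.00 mm
Ȳ = 230904.00 / 5016.00 = 46.03 mm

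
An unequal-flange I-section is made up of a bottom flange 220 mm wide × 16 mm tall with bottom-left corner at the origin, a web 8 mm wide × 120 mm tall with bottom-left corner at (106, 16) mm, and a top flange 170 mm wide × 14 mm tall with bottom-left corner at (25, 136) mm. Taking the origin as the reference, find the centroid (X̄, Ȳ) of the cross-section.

X̄ = 110.00 mm, Ȳ = 64.35 mm

bottom flange: A = 220 × 16 = 3520.00, centroid at (110.00, 8.00).
web: A = 8 × 120 = 960.00, centroid at (110.00, 76.00).
top flange: A = 170 × 14 = 2380.00, centroid at (110.00, 143.00).
ΣA = 6860.00 mm²
ΣAX̄ = (3520.00)(110.00) + (960.00)(110.00) + (2380.00)(110.00) = 754600.00 mm³
ΣAȲ = (3520.00)(8.00) + (960.00)(76.00) + (2380.00)(143.00) = 441460.00 mm³
X̄ = 754600.00 / 6860.00 = 110.00 mm
Ȳ = 441460.00 / 6860.00 = 64.35 mm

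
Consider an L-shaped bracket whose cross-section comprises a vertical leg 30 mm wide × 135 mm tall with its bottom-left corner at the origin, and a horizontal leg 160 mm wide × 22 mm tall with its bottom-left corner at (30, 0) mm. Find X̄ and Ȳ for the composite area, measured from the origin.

vertical leg: A = 30 × 135 = 4050.00, centroid at (15.00, 67.50).
horizontal leg: A = 160 × 22 = 3520.00, centroid at (110.00, 11.00).
ΣA = 7570.00 mm²
ΣAX̄ = (4050.00)(15.00) + (3520.00)(110.00) = 447950.00 mm³
ΣAȲ = (4050.00)(67.50) + (3520.00)(11.00) = 312095.00 mm³
X̄ = 447950.00 / 7570.00 = 59.17 mm
Ȳ = 312095.00 / 7570.00 = 41.23 mm

X̄ = 59.17 mm, Ȳ = 41.23 mm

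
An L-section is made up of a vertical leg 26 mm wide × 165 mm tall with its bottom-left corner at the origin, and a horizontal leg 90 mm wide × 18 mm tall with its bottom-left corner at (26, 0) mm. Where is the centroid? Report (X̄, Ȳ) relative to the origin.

vertical leg: A = 26 × 165 = 4290.00, centroid at (13.00, 82.50).
horizontal leg: A = 90 × 18 = 1620.00, centroid at (71.00, 9.00).
ΣA = 5910.00 mm², ΣAX̄ = 170790.00 mm³, ΣAȲ = 368505.00 mm³.
X̄ = 170790.00/5910.00 = 28.90 mm; Ȳ = 368505.00/5910.00 = 62.35 mm.

X̄ = 28.90 mm, Ȳ = 62.35 mm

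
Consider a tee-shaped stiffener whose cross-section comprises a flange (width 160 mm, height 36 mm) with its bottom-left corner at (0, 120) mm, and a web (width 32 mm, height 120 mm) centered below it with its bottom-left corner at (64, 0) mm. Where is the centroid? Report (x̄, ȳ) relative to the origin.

web: A = 32 × 120 = 3840.00, centroid at (80.00, 60.00).
flange: A = 160 × 36 = 5760.00, centroid at (80.00, 138.00).
ΣA = 9600.00 mm², ΣAx̄ = 768000.00 mm³, ΣAȳ = 1025280.00 mm³.
x̄ = 768000.00/9600.00 = 80.00 mm; ȳ = 1025280.00/9600.00 = 106.80 mm.

x̄ = 80.00 mm, ȳ = 106.80 mm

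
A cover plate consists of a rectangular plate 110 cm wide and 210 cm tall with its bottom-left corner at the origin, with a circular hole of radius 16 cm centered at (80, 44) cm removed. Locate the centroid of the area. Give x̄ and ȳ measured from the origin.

Part | A | x̄ᵢ | ȳᵢ | A·x̄ᵢ | A·ȳᵢ
plate | 23100.00 | 55.00 | 105.00 | 1270500.00 | 2425500.00
hole | -804.25 | 80.00 | 44.00 | -64339.82 | -35386.90
Σ | 22295.75 |  |  | 1206160.18 | 2390113.10
x̄ = 1206160.18 / 22295.75 = 54.10 cm
ȳ = 2390113.10 / 22295.75 = 107.20 cm

x̄ = 54.10 cm, ȳ = 107.20 cm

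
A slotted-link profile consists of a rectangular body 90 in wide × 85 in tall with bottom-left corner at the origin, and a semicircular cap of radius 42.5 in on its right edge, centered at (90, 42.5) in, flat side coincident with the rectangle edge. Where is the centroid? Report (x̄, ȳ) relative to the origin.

rectangular body: A = 90 × 85 = 7650.00, centroid at (45.00, 42.50).
semicircular end: A = ½π·42.5² = 2837.25, centroid at (108.04, 42.50).
ΣA = 10487.25 in²
ΣAx̄ = (7650.00)(45.00) + (2837.25)(108.04) = 650779.66 in³
ΣAȳ = (7650.00)(42.50) + (2837.25)(42.50) = 445708.16 in³
x̄ = 650779.66 / 10487.25 = 62.05 in
ȳ = 445708.16 / 10487.25 = 42.50 in

x̄ = 62.05 in, ȳ = 42.50 in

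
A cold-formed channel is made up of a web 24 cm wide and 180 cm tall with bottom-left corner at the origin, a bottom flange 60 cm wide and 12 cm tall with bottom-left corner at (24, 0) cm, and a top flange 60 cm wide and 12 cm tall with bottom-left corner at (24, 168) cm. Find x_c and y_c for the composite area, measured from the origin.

x_c = 22.50 cm, y_c = 90.00 cm

Part | A | x̄ᵢ | ȳᵢ | A·x̄ᵢ | A·ȳᵢ
web | 4320.00 | 12.00 | 90.00 | 51840.00 | 388800.00
bottom flange | 720.00 | 54.00 | 6.00 | 38880.00 | 4320.00
top flange | 720.00 | 54.00 | 174.00 | 38880.00 | 125280.00
Σ | 5760.00 |  |  | 129600.00 | 518400.00
x_c = 129600.00 / 5760.00 = 22.50 cm
y_c = 518400.00 / 5760.00 = 90.00 cm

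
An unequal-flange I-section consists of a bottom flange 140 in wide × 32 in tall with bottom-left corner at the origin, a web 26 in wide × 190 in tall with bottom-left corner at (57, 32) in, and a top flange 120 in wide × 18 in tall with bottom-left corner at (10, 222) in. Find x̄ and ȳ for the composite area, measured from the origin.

x̄ = 70.00 in, ȳ = 103.46 in

Part | A | x̄ᵢ | ȳᵢ | A·x̄ᵢ | A·ȳᵢ
bottom flange | 4480.00 | 70.00 | 16.00 | 313600.00 | 71680.00
web | 4940.00 | 70.00 | 127.00 | 345800.00 | 627380.00
top flange | 2160.00 | 70.00 | 231.00 | 151200.00 | 498960.00
Σ | 11580.00 |  |  | 810600.00 | 1198020.00
x̄ = 810600.00 / 11580.00 = 70.00 in
ȳ = 1198020.00 / 11580.00 = 103.46 in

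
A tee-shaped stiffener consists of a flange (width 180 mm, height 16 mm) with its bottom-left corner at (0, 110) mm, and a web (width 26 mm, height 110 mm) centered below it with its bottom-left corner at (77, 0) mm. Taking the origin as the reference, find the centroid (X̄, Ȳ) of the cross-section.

X̄ = 90.00 mm, Ȳ = 86.61 mm

web: A = 26 × 110 = 2860.00, centroid at (90.00, 55.00).
flange: A = 180 × 16 = 2880.00, centroid at (90.00, 118.00).
ΣA = 5740.00 mm²
ΣAX̄ = (2860.00)(90.00) + (2880.00)(90.00) = 516600.00 mm³
ΣAȲ = (2860.00)(55.00) + (2880.00)(118.00) = 497140.00 mm³
X̄ = 516600.00 / 5740.00 = 90.00 mm
Ȳ = 497140.00 / 5740.00 = 86.61 mm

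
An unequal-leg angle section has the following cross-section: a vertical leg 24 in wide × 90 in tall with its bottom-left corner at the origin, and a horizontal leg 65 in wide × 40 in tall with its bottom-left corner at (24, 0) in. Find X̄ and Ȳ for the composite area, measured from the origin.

vertical leg: A = 24 × 90 = 2160.00, centroid at (12.00, 45.00).
horizontal leg: A = 65 × 40 = 2600.00, centroid at (56.50, 20.00).
ΣA = 4760.00 in²
ΣAX̄ = (2160.00)(12.00) + (2600.00)(56.50) = 172820.00 in³
ΣAȲ = (2160.00)(45.00) + (2600.00)(20.00) = 149200.00 in³
X̄ = 172820.00 / 4760.00 = 36.31 in
Ȳ = 149200.00 / 4760.00 = 31.34 in

X̄ = 36.31 in, Ȳ = 31.34 in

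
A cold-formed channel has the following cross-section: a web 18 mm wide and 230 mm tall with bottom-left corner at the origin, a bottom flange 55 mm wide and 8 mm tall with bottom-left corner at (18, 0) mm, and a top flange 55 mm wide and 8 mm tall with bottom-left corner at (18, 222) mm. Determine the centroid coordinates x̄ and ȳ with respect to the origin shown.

x̄ = 15.40 mm, ȳ = 115.00 mm

web: A = 18 × 230 = 4140.00, centroid at (9.00, 115.00).
bottom flange: A = 55 × 8 = 440.00, centroid at (45.50, 4.00).
top flange: A = 55 × 8 = 440.00, centroid at (45.50, 226.00).
ΣA = 5020.00 mm²
ΣAx̄ = (4140.00)(9.00) + (440.00)(45.50) + (440.00)(45.50) = 77300.00 mm³
ΣAȳ = (4140.00)(115.00) + (440.00)(4.00) + (440.00)(226.00) = 577300.00 mm³
x̄ = 77300.00 / 5020.00 = 15.40 mm
ȳ = 577300.00 / 5020.00 = 115.00 mm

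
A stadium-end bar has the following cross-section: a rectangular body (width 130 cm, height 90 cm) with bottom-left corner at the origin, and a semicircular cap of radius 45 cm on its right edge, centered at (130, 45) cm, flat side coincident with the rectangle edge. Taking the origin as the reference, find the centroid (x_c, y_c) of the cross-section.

x_c = 82.98 cm, y_c = 45.00 cm

rectangular body: A = 130 × 90 = 11700.00, centroid at (65.00, 45.00).
semicircular end: A = ½π·45² = 3180.86, centroid at (149.10, 45.00).
ΣA = 14880.86 cm²
ΣAx_c = (11700.00)(65.00) + (3180.86)(149.10) = 1234762.13 cm³
ΣAy_c = (11700.00)(45.00) + (3180.86)(45.00) = 669638.82 cm³
x_c = 1234762.13 / 14880.86 = 82.98 cm
y_c = 669638.82 / 14880.86 = 45.00 cm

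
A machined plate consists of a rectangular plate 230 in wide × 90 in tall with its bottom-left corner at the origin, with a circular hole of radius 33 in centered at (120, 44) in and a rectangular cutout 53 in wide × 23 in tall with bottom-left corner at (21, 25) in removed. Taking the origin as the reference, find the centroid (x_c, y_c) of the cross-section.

plate: A = 230 × 90 = 20700.00, centroid at (115.00, 45.00).
hole 1: A = −π·33² = -3421.19, centroid at (120.00, 44.00).
hole 2: A = −(53 × 23) = -1219.00, centroid at (47.50, 36.50).
ΣA = 16059.81 in²
ΣAx_c = (20700.00)(115.00) + (-3421.19)(120.00) + (-1219.00)(47.50) = 1912054.17 in³
ΣAy_c = (20700.00)(45.00) + (-3421.19)(44.00) + (-1219.00)(36.50) = 736473.95 in³
x_c = 1912054.17 / 16059.81 = 119.06 in
y_c = 736473.95 / 16059.81 = 45.86 in

x_c = 119.06 in, y_c = 45.86 in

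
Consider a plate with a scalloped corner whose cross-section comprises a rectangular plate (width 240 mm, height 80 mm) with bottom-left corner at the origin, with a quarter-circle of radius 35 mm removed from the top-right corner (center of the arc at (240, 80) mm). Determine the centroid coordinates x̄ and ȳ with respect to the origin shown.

Part | A | x̄ᵢ | ȳᵢ | A·x̄ᵢ | A·ȳᵢ
plate | 19200.00 | 120.00 | 40.00 | 2304000.00 | 768000.00
removed quarter-circle | -962.11 | 225.15 | 65.15 | -216615.39 | -62677.35
Σ | 18237.89 |  |  | 2087384.61 | 705322.65
x̄ = 2087384.61 / 18237.89 = 114.45 mm
ȳ = 705322.65 / 18237.89 = 38.67 mm

x̄ = 114.45 mm, ȳ = 38.67 mm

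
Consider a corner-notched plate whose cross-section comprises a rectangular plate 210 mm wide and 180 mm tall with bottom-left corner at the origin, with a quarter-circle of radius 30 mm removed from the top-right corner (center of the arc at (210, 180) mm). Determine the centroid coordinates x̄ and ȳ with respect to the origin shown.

x̄ = 103.24 mm, ȳ = 88.53 mm

plate: A = 210 × 180 = 37800.00, centroid at (105.00, 90.00).
removed quarter-circle: A = −¼π·30² = -706.86, centroid at (197.27, 167.27).
ΣA = 37093.14 mm², ΣAx̄ = 3829559.75 mm³, ΣAȳ = 3283765.50 mm³.
x̄ = 3829559.75/37093.14 = 103.24 mm; ȳ = 3283765.50/37093.14 = 88.53 mm.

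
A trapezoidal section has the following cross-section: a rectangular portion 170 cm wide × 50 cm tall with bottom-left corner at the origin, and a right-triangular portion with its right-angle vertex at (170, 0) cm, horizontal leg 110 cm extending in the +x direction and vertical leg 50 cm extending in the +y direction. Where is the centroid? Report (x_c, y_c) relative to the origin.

Part | A | x̄ᵢ | ȳᵢ | A·x̄ᵢ | A·ȳᵢ
rectangular portion | 8500.00 | 85.00 | 25.00 | 722500.00 | 212500.00
triangular portion | 2750.00 | 206.67 | 16.67 | 568333.33 | 45833.33
Σ | 11250.00 |  |  | 1290833.33 | 258333.33
x_c = 1290833.33 / 11250.00 = 114.74 cm
y_c = 258333.33 / 11250.00 = 22.96 cm

x_c = 114.74 cm, y_c = 22.96 cm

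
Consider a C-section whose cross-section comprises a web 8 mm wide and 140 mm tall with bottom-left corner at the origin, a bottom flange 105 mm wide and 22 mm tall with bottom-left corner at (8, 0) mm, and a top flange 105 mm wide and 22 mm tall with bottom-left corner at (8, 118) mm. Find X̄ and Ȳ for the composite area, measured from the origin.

web: A = 8 × 140 = 1120.00, centroid at (4.00, 70.00).
bottom flange: A = 105 × 22 = 2310.00, centroid at (60.50, 11.00).
top flange: A = 105 × 22 = 2310.00, centroid at (60.50, 129.00).
ΣA = 5740.00 mm², ΣAX̄ = 283990.00 mm³, ΣAȲ = 401800.00 mm³.
X̄ = 283990.00/5740.00 = 49.48 mm; Ȳ = 401800.00/5740.00 = 70.00 mm.

X̄ = 49.48 mm, Ȳ = 70.00 mm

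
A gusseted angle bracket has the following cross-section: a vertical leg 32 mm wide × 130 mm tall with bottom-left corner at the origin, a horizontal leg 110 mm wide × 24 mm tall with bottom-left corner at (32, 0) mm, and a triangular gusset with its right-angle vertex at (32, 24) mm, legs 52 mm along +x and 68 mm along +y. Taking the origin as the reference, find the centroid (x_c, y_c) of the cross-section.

x_c = 44.76 mm, y_c = 44.89 mm

vertical leg: A = 32 × 130 = 4160.00, centroid at (16.00, 65.00).
horizontal leg: A = 110 × 24 = 2640.00, centroid at (87.00, 12.00).
gusset: A = ½·52·68 = 1768.00, centroid at (49.33, 46.67).
ΣA = 8568.00 mm², ΣAx_c = 383461.33 mm³, ΣAy_c = 384586.67 mm³.
x_c = 383461.33/8568.00 = 44.76 mm; y_c = 384586.67/8568.00 = 44.89 mm.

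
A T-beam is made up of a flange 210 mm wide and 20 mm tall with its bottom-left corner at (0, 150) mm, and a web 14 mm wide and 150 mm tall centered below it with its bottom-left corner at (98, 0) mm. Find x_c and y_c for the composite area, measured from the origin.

x_c = 105.00 mm, y_c = 131.67 mm

web: A = 14 × 150 = 2100.00, centroid at (105.00, 75.00).
flange: A = 210 × 20 = 4200.00, centroid at (105.00, 160.00).
ΣA = 6300.00 mm²
ΣAx_c = (2100.00)(105.00) + (4200.00)(105.00) = 661500.00 mm³
ΣAy_c = (2100.00)(75.00) + (4200.00)(160.00) = 829500.00 mm³
x_c = 661500.00 / 6300.00 = 105.00 mm
y_c = 829500.00 / 6300.00 = 131.67 mm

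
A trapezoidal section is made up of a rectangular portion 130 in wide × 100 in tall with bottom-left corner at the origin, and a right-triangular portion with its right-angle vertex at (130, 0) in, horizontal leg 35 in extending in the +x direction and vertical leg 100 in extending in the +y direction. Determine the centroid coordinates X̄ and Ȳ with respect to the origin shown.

Part | A | x̄ᵢ | ȳᵢ | A·x̄ᵢ | A·ȳᵢ
rectangular portion | 13000.00 | 65.00 | 50.00 | 845000.00 | 650000.00
triangular portion | 1750.00 | 141.67 | 33.33 | 247916.67 | 58333.33
Σ | 14750.00 |  |  | 1092916.67 | 708333.33
X̄ = 1092916.67 / 14750.00 = 74.10 in
Ȳ = 708333.33 / 14750.00 = 48.02 in

X̄ = 74.10 in, Ȳ = 48.02 in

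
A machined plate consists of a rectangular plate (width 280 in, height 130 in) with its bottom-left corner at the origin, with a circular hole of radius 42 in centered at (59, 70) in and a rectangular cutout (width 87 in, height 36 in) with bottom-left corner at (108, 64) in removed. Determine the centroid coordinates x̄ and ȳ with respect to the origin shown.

plate: A = 280 × 130 = 36400.00, centroid at (140.00, 65.00).
hole 1: A = −π·42² = -5541.77, centroid at (59.00, 70.00).
hole 2: A = −(87 × 36) = -3132.00, centroid at (151.50, 82.00).
ΣA = 27726.23 in², ΣAx̄ = 4294537.60 in³, ΣAȳ = 1721252.14 in³.
x̄ = 4294537.60/27726.23 = 154.89 in; ȳ = 1721252.14/27726.23 = 62.08 in.

x̄ = 154.89 in, ȳ = 62.08 in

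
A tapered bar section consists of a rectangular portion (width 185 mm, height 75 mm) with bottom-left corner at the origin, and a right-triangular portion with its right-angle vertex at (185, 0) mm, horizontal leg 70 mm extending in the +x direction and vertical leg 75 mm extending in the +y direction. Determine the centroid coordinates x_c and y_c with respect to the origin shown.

rectangular portion: A = 185 × 75 = 13875.00, centroid at (92.50, 37.50).
triangular portion: A = ½·70·75 = 2625.00, centroid at (208.33, 25.00).
ΣA = 16500.00 mm²
ΣAx_c = (13875.00)(92.50) + (2625.00)(208.33) = 1830312.50 mm³
ΣAy_c = (13875.00)(37.50) + (2625.00)(25.00) = 585937.50 mm³
x_c = 1830312.50 / 16500.00 = 110.93 mm
y_c = 585937.50 / 16500.00 = 35.51 mm

x_c = 110.93 mm, y_c = 35.51 mm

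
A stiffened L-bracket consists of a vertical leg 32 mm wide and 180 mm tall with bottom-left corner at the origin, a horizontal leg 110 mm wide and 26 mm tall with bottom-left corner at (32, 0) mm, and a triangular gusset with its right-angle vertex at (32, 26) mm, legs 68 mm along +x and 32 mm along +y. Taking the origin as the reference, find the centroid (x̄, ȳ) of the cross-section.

vertical leg: A = 32 × 180 = 5760.00, centroid at (16.00, 90.00).
horizontal leg: A = 110 × 26 = 2860.00, centroid at (87.00, 13.00).
gusset: A = ½·68·32 = 1088.00, centroid at (54.67, 36.67).
ΣA = 9708.00 mm²
ΣAx̄ = (5760.00)(16.00) + (2860.00)(87.00) + (1088.00)(54.67) = 400457.33 mm³
ΣAȳ = (5760.00)(90.00) + (2860.00)(13.00) + (1088.00)(36.67) = 595473.33 mm³
x̄ = 400457.33 / 9708.00 = 41.25 mm
ȳ = 595473.33 / 9708.00 = 61.34 mm

x̄ = 41.25 mm, ȳ = 61.34 mm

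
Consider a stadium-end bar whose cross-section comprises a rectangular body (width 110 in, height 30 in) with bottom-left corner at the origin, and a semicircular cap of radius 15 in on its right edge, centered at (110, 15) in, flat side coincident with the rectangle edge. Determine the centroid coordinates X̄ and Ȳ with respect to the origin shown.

X̄ = 60.94 in, Ȳ = 15.00 in

Part | A | x̄ᵢ | ȳᵢ | A·x̄ᵢ | A·ȳᵢ
rectangular body | 3300.00 | 55.00 | 15.00 | 181500.00 | 49500.00
semicircular end | 353.43 | 116.37 | 15.00 | 41127.21 | 5301.44
Σ | 3653.43 |  |  | 222627.21 | 54801.44
X̄ = 222627.21 / 3653.43 = 60.94 in
Ȳ = 54801.44 / 3653.43 = 15.00 in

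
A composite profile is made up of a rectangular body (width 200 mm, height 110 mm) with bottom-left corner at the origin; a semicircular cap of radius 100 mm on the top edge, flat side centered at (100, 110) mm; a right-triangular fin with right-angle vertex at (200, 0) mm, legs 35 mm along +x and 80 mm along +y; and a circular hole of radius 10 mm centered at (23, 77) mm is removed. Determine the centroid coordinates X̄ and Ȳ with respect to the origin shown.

Part | A | x̄ᵢ | ȳᵢ | A·x̄ᵢ | A·ȳᵢ
rectangular body | 22000.00 | 100.00 | 55.00 | 2200000.00 | 1210000.00
semicircular top | 15707.96 | 100.00 | 152.44 | 1570796.33 | 2394542.63
triangular fin | 1400.00 | 211.67 | 26.67 | 296333.33 | 37333.33
hole | -314.16 | 23.00 | 77.00 | -7225.66 | -24190.26
Σ | 38793.80 |  |  | 4059904.00 | 3617685.70
X̄ = 4059904.00 / 38793.80 = 104.65 mm
Ȳ = 3617685.70 / 38793.80 = 93.25 mm

X̄ = 104.65 mm, Ȳ = 93.25 mm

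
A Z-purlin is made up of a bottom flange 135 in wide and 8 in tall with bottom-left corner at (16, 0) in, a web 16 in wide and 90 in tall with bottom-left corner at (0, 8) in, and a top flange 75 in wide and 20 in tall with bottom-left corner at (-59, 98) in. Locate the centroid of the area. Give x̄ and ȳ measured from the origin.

x̄ = 17.28 in, ȳ = 60.36 in

Part | A | x̄ᵢ | ȳᵢ | A·x̄ᵢ | A·ȳᵢ
bottom flange | 1080.00 | 83.50 | 4.00 | 90180.00 | 4320.00
web | 1440.00 | 8.00 | 53.00 | 11520.00 | 76320.00
top flange | 1500.00 | -21.50 | 108.00 | -32250.00 | 162000.00
Σ | 4020.00 |  |  | 69450.00 | 242640.00
x̄ = 69450.00 / 4020.00 = 17.28 in
ȳ = 242640.00 / 4020.00 = 60.36 in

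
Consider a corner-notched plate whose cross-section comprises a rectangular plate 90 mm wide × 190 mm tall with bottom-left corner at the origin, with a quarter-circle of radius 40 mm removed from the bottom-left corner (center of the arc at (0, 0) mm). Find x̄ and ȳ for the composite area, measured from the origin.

Part | A | x̄ᵢ | ȳᵢ | A·x̄ᵢ | A·ȳᵢ
plate | 17100.00 | 45.00 | 95.00 | 769500.00 | 1624500.00
removed quarter-circle | -1256.64 | 16.98 | 16.98 | -21333.33 | -21333.33
Σ | 15843.36 |  |  | 748166.67 | 1603166.67
x̄ = 748166.67 / 15843.36 = 47.22 mm
ȳ = 1603166.67 / 15843.36 = 101.19 mm

x̄ = 47.22 mm, ȳ = 101.19 mm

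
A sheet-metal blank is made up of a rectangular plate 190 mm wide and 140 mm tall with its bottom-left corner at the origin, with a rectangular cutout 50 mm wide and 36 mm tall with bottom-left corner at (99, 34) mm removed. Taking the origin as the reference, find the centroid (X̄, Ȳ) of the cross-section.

plate: A = 190 × 140 = 26600.00, centroid at (95.00, 70.00).
hole: A = −(50 × 36) = -1800.00, centroid at (124.00, 52.00).
ΣA = 24800.00 mm²
ΣAX̄ = (26600.00)(95.00) + (-1800.00)(124.00) = 2303800.00 mm³
ΣAȲ = (26600.00)(70.00) + (-1800.00)(52.00) = 1768400.00 mm³
X̄ = 2303800.00 / 24800.00 = 92.90 mm
Ȳ = 1768400.00 / 24800.00 = 71.31 mm

X̄ = 92.90 mm, Ȳ = 71.31 mm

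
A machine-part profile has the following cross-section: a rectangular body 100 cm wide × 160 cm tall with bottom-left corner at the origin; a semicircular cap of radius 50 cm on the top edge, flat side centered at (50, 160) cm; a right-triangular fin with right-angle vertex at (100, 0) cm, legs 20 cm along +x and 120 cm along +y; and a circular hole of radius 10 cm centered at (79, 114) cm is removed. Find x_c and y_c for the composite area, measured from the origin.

x_c = 52.83 cm, y_c = 96.28 cm

rectangular body: A = 100 × 160 = 16000.00, centroid at (50.00, 80.00).
semicircular top: A = ½π·50² = 3926.99, centroid at (50.00, 181.22).
triangular fin: A = ½·20·120 = 1200.00, centroid at (106.67, 40.00).
hole: A = −π·10² = -314.16, centroid at (79.00, 114.00).
ΣA = 20812.83 cm²
ΣAx_c = (16000.00)(50.00) + (3926.99)(50.00) + (1200.00)(106.67) + (-314.16)(79.00) = 1099530.96 cm³
ΣAy_c = (16000.00)(80.00) + (3926.99)(181.22) + (1200.00)(40.00) + (-314.16)(114.00) = 2003837.71 cm³
x_c = 1099530.96 / 20812.83 = 52.83 cm
y_c = 2003837.71 / 20812.83 = 96.28 cm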